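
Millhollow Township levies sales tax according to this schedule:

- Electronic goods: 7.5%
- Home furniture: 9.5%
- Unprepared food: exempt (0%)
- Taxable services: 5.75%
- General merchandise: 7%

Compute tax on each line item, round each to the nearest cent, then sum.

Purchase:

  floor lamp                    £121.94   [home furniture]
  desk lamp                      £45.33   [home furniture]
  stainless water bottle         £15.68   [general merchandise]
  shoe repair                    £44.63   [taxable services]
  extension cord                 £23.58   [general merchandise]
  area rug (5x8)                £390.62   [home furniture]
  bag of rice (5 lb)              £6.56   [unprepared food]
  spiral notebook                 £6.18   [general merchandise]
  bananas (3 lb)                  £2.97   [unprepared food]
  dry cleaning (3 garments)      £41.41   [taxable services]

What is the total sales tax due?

£61.13

Floor lamp £121.94: home furniture → 9.5% → £11.58
Desk lamp £45.33: home furniture → 9.5% → £4.31
Stainless water bottle £15.68: general merchandise → 7% → £1.10
Shoe repair £44.63: taxable services → 5.75% → £2.57
Extension cord £23.58: general merchandise → 7% → £1.65
Area rug (5x8) £390.62: home furniture → 9.5% → £37.11
Bag of rice (5 lb) £6.56: unprepared food → 0% → £0.00
Spiral notebook £6.18: general merchandise → 7% → £0.43
Bananas (3 lb) £2.97: unprepared food → 0% → £0.00
Dry cleaning (3 garments) £41.41: taxable services → 5.75% → £2.38
Total tax = £11.58 + £4.31 + £1.10 + £2.57 + £1.65 + £37.11 + £0.43 + £2.38 = £61.13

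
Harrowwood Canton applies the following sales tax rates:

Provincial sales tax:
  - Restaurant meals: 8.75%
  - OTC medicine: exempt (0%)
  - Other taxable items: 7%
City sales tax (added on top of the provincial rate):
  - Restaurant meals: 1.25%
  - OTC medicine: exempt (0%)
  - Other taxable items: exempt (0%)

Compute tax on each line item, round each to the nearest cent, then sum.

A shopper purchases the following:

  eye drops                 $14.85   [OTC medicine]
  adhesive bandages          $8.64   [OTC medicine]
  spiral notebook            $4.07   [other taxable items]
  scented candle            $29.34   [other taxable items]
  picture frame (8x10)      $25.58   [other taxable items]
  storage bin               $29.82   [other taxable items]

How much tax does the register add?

Eye drops $14.85: OTC medicine → 0% + 0% city = 0% → $0.00
Adhesive bandages $8.64: OTC medicine → 0% + 0% city = 0% → $0.00
Spiral notebook $4.07: other taxable items → 7% + 0% city = 7% → $0.28
Scented candle $29.34: other taxable items → 7% + 0% city = 7% → $2.05
Picture frame (8x10) $25.58: other taxable items → 7% + 0% city = 7% → $1.79
Storage bin $29.82: other taxable items → 7% + 0% city = 7% → $2.09
Total tax = $0.28 + $2.05 + $1.79 + $2.09 = $6.21

$6.21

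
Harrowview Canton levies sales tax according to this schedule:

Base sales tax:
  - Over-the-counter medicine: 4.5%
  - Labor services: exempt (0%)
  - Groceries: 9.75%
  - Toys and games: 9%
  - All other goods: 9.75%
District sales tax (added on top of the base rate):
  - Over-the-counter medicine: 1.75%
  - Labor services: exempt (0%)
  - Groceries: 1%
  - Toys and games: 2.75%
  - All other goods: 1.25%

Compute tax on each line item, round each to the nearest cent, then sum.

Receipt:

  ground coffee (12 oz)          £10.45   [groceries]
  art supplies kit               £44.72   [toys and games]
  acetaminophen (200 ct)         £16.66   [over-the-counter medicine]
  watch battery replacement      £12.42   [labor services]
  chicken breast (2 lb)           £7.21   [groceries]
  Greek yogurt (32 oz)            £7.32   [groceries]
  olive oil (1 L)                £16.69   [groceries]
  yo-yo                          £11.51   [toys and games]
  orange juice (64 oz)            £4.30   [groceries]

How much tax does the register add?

£12.58

Ground coffee (12 oz) £10.45: groceries → 9.75% + 1% district = 10.75% → £1.12
Art supplies kit £44.72: toys and games → 9% + 2.75% district = 11.75% → £5.25
Acetaminophen (200 ct) £16.66: over-the-counter medicine → 4.5% + 1.75% district = 6.25% → £1.04
Watch battery replacement £12.42: labor services → 0% + 0% district = 0% → £0.00
Chicken breast (2 lb) £7.21: groceries → 9.75% + 1% district = 10.75% → £0.78
Greek yogurt (32 oz) £7.32: groceries → 9.75% + 1% district = 10.75% → £0.79
Olive oil (1 L) £16.69: groceries → 9.75% + 1% district = 10.75% → £1.79
Yo-yo £11.51: toys and games → 9% + 2.75% district = 11.75% → £1.35
Orange juice (64 oz) £4.30: groceries → 9.75% + 1% district = 10.75% → £0.46
Total tax = £1.12 + £5.25 + £1.04 + £0.78 + £0.79 + £1.79 + £1.35 + £0.46 = £12.58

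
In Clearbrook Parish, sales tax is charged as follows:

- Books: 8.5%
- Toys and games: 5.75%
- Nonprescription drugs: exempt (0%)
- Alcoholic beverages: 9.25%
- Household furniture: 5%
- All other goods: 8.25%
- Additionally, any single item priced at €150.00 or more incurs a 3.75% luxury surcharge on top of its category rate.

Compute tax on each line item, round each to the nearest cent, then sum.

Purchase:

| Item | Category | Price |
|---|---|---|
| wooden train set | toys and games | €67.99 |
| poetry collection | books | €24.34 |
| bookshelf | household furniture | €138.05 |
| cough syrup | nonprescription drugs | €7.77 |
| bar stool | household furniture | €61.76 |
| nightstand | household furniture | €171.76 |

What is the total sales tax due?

€31.00

Wooden train set €67.99: toys and games → 5.75% → €3.91
Poetry collection €24.34: books → 8.5% → €2.07
Bookshelf €138.05: household furniture → 5% → €6.90
Cough syrup €7.77: nonprescription drugs → 0% → €0.00
Bar stool €61.76: household furniture → 5% → €3.09
Nightstand €171.76: household furniture → 5% + 3.75% surcharge = 8.75% → €15.03
Total tax = €3.91 + €2.07 + €6.90 + €3.09 + €15.03 = €31.00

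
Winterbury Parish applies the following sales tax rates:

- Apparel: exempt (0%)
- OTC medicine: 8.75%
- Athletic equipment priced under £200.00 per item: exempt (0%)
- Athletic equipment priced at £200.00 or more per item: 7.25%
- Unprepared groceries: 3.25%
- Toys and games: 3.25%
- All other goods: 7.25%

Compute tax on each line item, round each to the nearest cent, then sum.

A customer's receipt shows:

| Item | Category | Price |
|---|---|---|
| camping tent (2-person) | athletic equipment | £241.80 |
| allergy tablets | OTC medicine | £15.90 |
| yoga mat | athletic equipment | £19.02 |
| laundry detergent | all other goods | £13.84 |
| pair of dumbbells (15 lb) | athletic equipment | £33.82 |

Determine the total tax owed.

Camping tent (2-person) £241.80: athletic equipment, £200.00 or more → 7.25% → £17.53
Allergy tablets £15.90: OTC medicine → 8.75% → £1.39
Yoga mat £19.02: athletic equipment, under £200.00 → 0% → £0.00
Laundry detergent £13.84: all other goods → 7.25% → £1.00
Pair of dumbbells (15 lb) £33.82: athletic equipment, under £200.00 → 0% → £0.00
Total tax = £17.53 + £1.39 + £1.00 = £19.92

£19.92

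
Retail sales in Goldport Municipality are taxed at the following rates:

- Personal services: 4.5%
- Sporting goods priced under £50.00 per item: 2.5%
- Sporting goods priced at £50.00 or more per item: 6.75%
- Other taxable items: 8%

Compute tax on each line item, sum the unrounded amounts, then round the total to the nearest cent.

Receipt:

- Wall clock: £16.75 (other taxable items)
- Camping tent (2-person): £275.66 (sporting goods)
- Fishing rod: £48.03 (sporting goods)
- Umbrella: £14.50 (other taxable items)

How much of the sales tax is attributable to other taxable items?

Wall clock £16.75: other taxable items → 8% → £1.34
Umbrella £14.50: other taxable items → 8% → £1.16
Tax on other taxable items: unrounded sum = £2.50 → £2.50

£2.50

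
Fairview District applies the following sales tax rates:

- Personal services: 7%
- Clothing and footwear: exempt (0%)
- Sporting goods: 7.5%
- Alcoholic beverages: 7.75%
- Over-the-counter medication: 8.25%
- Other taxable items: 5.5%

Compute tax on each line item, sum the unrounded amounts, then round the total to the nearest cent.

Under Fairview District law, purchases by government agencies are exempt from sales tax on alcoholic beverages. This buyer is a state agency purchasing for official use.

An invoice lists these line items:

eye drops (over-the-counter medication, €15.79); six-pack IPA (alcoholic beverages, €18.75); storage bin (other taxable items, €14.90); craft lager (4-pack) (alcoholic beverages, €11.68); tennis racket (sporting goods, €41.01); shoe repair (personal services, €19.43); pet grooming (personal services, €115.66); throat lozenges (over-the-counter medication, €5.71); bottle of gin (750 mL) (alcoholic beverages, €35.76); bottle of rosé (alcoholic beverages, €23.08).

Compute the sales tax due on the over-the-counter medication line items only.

Eye drops €15.79: over-the-counter medication → 8.25% → €1.302675
Throat lozenges €5.71: over-the-counter medication → 8.25% → €0.471075
Tax on over-the-counter medication: unrounded sum = €1.77375 → €1.77

€1.77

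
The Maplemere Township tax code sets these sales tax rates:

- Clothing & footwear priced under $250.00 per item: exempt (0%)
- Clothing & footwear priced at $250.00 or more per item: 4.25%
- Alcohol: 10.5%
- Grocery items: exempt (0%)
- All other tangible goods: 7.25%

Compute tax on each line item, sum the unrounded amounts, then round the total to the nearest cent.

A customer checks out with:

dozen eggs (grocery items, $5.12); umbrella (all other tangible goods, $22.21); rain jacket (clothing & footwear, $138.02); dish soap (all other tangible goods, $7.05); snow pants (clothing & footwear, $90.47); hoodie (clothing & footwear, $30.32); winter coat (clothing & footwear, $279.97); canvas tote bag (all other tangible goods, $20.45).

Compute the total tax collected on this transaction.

Dozen eggs $5.12: grocery items → 0% → $0.00
Umbrella $22.21: all other tangible goods → 7.25% → $1.610225
Rain jacket $138.02: clothing & footwear, under $250.00 → 0% → $0.00
Dish soap $7.05: all other tangible goods → 7.25% → $0.511125
Snow pants $90.47: clothing & footwear, under $250.00 → 0% → $0.00
Hoodie $30.32: clothing & footwear, under $250.00 → 0% → $0.00
Winter coat $279.97: clothing & footwear, $250.00 or more → 4.25% → $11.898725
Canvas tote bag $20.45: all other tangible goods → 7.25% → $1.482625
Unrounded tax sum = $15.5027 → $15.50

$15.50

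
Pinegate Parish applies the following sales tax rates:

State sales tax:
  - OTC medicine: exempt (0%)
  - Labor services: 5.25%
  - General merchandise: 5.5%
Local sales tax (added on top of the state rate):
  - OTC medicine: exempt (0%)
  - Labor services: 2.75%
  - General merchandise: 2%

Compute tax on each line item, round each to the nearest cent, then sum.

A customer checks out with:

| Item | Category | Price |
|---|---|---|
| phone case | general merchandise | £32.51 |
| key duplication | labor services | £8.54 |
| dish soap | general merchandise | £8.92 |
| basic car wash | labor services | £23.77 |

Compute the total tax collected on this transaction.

Phone case £32.51: general merchandise → 5.5% + 2% local = 7.5% → £2.44
Key duplication £8.54: labor services → 5.25% + 2.75% local = 8% → £0.68
Dish soap £8.92: general merchandise → 5.5% + 2% local = 7.5% → £0.67
Basic car wash £23.77: labor services → 5.25% + 2.75% local = 8% → £1.90
Total tax = £2.44 + £0.68 + £0.67 + £1.90 = £5.69

£5.69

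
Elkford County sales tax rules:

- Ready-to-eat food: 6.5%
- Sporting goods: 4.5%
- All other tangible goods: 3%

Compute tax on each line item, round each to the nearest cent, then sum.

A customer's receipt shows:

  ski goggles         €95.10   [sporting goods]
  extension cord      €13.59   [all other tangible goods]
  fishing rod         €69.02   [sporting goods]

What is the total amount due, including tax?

€185.51

Ski goggles €95.10: sporting goods → 4.5% → €4.28
Extension cord €13.59: all other tangible goods → 3% → €0.41
Fishing rod €69.02: sporting goods → 4.5% → €3.11
Subtotal = €177.71; tax = €7.80; total due = €185.51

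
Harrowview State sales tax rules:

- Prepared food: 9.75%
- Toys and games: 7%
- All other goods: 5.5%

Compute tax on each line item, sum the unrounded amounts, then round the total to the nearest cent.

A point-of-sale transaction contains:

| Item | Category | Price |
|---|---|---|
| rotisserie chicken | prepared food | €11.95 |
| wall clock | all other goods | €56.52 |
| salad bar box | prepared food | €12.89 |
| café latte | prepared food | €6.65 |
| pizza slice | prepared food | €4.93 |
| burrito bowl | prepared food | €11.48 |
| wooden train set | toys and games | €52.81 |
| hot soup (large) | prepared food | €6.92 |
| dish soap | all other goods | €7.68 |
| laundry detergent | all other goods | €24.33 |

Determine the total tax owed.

€13.91

Rotisserie chicken €11.95: prepared food → 9.75% → €1.165125
Wall clock €56.52: all other goods → 5.5% → €3.1086
Salad bar box €12.89: prepared food → 9.75% → €1.256775
Café latte €6.65: prepared food → 9.75% → €0.648375
Pizza slice €4.93: prepared food → 9.75% → €0.480675
Burrito bowl €11.48: prepared food → 9.75% → €1.1193
Wooden train set €52.81: toys and games → 7% → €3.6967
Hot soup (large) €6.92: prepared food → 9.75% → €0.6747
Dish soap €7.68: all other goods → 5.5% → €0.4224
Laundry detergent €24.33: all other goods → 5.5% → €1.33815
Unrounded tax sum = €13.9108 → €13.91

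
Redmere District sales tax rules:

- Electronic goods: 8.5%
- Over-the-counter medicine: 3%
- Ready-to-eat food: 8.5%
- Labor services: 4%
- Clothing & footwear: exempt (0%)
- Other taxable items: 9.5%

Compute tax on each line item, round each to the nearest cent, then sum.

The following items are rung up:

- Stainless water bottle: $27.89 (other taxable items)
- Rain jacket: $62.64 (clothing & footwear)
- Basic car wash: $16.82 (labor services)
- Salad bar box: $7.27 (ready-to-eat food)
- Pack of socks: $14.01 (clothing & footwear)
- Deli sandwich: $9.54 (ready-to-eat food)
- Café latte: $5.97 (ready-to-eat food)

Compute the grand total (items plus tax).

$149.40

Stainless water bottle $27.89: other taxable items → 9.5% → $2.65
Rain jacket $62.64: clothing & footwear → 0% → $0.00
Basic car wash $16.82: labor services → 4% → $0.67
Salad bar box $7.27: ready-to-eat food → 8.5% → $0.62
Pack of socks $14.01: clothing & footwear → 0% → $0.00
Deli sandwich $9.54: ready-to-eat food → 8.5% → $0.81
Café latte $5.97: ready-to-eat food → 8.5% → $0.51
Subtotal = $144.14; tax = $5.26; total due = $149.40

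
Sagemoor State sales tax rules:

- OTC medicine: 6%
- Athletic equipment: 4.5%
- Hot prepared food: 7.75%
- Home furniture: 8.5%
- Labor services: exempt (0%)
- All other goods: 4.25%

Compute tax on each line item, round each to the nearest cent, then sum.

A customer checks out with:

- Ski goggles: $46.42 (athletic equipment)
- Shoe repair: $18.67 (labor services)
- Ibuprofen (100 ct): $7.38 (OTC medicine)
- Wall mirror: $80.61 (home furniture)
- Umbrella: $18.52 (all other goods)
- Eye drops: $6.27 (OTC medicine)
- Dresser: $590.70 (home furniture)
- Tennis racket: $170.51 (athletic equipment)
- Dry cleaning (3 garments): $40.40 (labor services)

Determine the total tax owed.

$68.43

Ski goggles $46.42: athletic equipment → 4.5% → $2.09
Shoe repair $18.67: labor services → 0% → $0.00
Ibuprofen (100 ct) $7.38: OTC medicine → 6% → $0.44
Wall mirror $80.61: home furniture → 8.5% → $6.85
Umbrella $18.52: all other goods → 4.25% → $0.79
Eye drops $6.27: OTC medicine → 6% → $0.38
Dresser $590.70: home furniture → 8.5% → $50.21
Tennis racket $170.51: athletic equipment → 4.5% → $7.67
Dry cleaning (3 garments) $40.40: labor services → 0% → $0.00
Total tax = $2.09 + $0.44 + $6.85 + $0.79 + $0.38 + $50.21 + $7.67 = $68.43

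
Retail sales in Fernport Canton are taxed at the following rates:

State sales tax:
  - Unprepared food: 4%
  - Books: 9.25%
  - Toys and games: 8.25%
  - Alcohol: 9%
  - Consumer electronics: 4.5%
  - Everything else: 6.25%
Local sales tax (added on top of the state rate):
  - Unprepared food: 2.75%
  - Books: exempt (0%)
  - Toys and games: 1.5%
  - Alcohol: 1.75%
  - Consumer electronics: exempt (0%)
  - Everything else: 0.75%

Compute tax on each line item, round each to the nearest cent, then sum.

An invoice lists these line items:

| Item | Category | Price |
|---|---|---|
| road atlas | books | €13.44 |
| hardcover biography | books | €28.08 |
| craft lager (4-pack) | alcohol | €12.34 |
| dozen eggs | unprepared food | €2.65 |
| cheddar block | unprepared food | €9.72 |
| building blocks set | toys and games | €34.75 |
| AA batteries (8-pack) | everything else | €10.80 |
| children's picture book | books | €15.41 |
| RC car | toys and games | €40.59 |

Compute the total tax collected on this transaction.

€15.55

Road atlas €13.44: books → 9.25% + 0% local = 9.25% → €1.24
Hardcover biography €28.08: books → 9.25% + 0% local = 9.25% → €2.60
Craft lager (4-pack) €12.34: alcohol → 9% + 1.75% local = 10.75% → €1.33
Dozen eggs €2.65: unprepared food → 4% + 2.75% local = 6.75% → €0.18
Cheddar block €9.72: unprepared food → 4% + 2.75% local = 6.75% → €0.66
Building blocks set €34.75: toys and games → 8.25% + 1.5% local = 9.75% → €3.39
AA batteries (8-pack) €10.80: everything else → 6.25% + 0.75% local = 7% → €0.76
Children's picture book €15.41: books → 9.25% + 0% local = 9.25% → €1.43
RC car €40.59: toys and games → 8.25% + 1.5% local = 9.75% → €3.96
Total tax = €1.24 + €2.60 + €1.33 + €0.18 + €0.66 + €3.39 + €0.76 + €1.43 + €3.96 = €15.55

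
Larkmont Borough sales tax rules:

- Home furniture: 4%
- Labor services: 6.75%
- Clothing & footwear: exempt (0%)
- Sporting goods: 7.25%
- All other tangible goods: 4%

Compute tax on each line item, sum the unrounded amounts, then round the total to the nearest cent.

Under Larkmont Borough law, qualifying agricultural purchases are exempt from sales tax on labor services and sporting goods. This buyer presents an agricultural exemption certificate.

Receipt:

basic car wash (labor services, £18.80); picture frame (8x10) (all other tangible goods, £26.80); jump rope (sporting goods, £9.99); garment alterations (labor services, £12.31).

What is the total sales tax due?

Basic car wash £18.80: labor services, buyer-exempt → 0% → £0.00
Picture frame (8x10) £26.80: all other tangible goods → 4% → £1.072
Jump rope £9.99: sporting goods, buyer-exempt → 0% → £0.00
Garment alterations £12.31: labor services, buyer-exempt → 0% → £0.00
Unrounded tax sum = £1.072 → £1.07

£1.07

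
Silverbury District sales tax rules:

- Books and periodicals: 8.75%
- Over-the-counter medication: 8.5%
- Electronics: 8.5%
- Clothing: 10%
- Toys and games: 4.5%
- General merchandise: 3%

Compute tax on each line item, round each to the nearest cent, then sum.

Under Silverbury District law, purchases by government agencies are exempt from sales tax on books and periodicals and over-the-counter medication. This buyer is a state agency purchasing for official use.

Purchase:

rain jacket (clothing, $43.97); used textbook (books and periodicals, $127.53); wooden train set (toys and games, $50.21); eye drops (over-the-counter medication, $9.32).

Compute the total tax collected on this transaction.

$6.66

Rain jacket $43.97: clothing → 10% → $4.40
Used textbook $127.53: books and periodicals, buyer-exempt → 0% → $0.00
Wooden train set $50.21: toys and games → 4.5% → $2.26
Eye drops $9.32: over-the-counter medication, buyer-exempt → 0% → $0.00
Total tax = $4.40 + $2.26 = $6.66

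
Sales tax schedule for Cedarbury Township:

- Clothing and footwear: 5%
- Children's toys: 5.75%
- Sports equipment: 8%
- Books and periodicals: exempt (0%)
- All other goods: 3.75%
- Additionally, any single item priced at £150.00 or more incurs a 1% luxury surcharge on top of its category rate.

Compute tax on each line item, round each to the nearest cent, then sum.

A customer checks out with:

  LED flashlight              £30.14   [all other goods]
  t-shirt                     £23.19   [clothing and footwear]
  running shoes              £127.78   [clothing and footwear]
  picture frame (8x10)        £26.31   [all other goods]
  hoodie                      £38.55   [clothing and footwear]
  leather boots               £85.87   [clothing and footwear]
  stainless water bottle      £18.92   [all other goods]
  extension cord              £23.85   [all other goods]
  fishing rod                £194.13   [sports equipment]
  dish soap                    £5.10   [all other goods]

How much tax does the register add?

LED flashlight £30.14: all other goods → 3.75% → £1.13
T-shirt £23.19: clothing and footwear → 5% → £1.16
Running shoes £127.78: clothing and footwear → 5% → £6.39
Picture frame (8x10) £26.31: all other goods → 3.75% → £0.99
Hoodie £38.55: clothing and footwear → 5% → £1.93
Leather boots £85.87: clothing and footwear → 5% → £4.29
Stainless water bottle £18.92: all other goods → 3.75% → £0.71
Extension cord £23.85: all other goods → 3.75% → £0.89
Fishing rod £194.13: sports equipment → 8% + 1% surcharge = 9% → £17.47
Dish soap £5.10: all other goods → 3.75% → £0.19
Total tax = £1.13 + £1.16 + £6.39 + £0.99 + £1.93 + £4.29 + £0.71 + £0.89 + £17.47 + £0.19 = £35.15

£35.15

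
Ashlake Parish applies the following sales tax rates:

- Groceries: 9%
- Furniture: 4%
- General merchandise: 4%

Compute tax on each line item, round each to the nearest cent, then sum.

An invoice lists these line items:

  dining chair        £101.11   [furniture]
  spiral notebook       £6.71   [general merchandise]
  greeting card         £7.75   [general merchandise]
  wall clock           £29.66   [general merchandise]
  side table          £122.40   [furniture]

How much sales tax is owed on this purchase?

Dining chair £101.11: furniture → 4% → £4.04
Spiral notebook £6.71: general merchandise → 4% → £0.27
Greeting card £7.75: general merchandise → 4% → £0.31
Wall clock £29.66: general merchandise → 4% → £1.19
Side table £122.40: furniture → 4% → £4.90
Total tax = £4.04 + £0.27 + £0.31 + £1.19 + £4.90 = £10.71

£10.71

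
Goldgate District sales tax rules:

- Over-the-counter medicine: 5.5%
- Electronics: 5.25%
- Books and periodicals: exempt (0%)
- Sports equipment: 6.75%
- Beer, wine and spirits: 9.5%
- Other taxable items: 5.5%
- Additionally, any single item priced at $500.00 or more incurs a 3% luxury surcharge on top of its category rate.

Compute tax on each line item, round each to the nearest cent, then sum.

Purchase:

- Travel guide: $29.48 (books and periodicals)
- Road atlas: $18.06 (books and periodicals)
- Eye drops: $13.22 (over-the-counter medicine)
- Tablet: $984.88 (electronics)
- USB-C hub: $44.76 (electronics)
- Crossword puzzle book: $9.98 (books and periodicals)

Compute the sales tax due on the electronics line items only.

$83.60

Tablet $984.88: electronics → 5.25% + 3% surcharge = 8.25% → $81.25
USB-C hub $44.76: electronics → 5.25% → $2.35
Tax on electronics = $81.25 + $2.35 = $83.60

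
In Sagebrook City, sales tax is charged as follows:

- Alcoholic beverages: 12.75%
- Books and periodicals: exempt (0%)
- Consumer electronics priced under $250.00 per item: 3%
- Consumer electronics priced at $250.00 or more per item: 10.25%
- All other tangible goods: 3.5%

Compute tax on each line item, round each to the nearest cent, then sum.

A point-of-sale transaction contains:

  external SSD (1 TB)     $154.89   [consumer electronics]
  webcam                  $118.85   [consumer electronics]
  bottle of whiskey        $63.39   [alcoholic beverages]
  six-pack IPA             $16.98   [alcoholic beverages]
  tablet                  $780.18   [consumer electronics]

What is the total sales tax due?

External SSD (1 TB) $154.89: consumer electronics, under $250.00 → 3% → $4.65
Webcam $118.85: consumer electronics, under $250.00 → 3% → $3.57
Bottle of whiskey $63.39: alcoholic beverages → 12.75% → $8.08
Six-pack IPA $16.98: alcoholic beverages → 12.75% → $2.16
Tablet $780.18: consumer electronics, $250.00 or more → 10.25% → $79.97
Total tax = $4.65 + $3.57 + $8.08 + $2.16 + $79.97 = $98.43

$98.43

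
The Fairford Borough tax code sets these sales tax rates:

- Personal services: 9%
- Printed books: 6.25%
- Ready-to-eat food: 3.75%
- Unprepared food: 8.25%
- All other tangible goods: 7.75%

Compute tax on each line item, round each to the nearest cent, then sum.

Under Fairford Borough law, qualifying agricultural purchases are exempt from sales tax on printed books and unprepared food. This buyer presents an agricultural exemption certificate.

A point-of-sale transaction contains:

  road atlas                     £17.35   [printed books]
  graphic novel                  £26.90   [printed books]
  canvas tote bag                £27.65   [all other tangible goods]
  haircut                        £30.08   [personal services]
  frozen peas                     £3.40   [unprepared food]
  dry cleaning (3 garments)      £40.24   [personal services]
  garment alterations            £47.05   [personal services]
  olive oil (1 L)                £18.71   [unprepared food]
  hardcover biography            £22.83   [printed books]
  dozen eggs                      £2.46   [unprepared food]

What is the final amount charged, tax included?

£249.37

Road atlas £17.35: printed books, buyer-exempt → 0% → £0.00
Graphic novel £26.90: printed books, buyer-exempt → 0% → £0.00
Canvas tote bag £27.65: all other tangible goods → 7.75% → £2.14
Haircut £30.08: personal services → 9% → £2.71
Frozen peas £3.40: unprepared food, buyer-exempt → 0% → £0.00
Dry cleaning (3 garments) £40.24: personal services → 9% → £3.62
Garment alterations £47.05: personal services → 9% → £4.23
Olive oil (1 L) £18.71: unprepared food, buyer-exempt → 0% → £0.00
Hardcover biography £22.83: printed books, buyer-exempt → 0% → £0.00
Dozen eggs £2.46: unprepared food, buyer-exempt → 0% → £0.00
Subtotal = £236.67; tax = £12.70; total due = £249.37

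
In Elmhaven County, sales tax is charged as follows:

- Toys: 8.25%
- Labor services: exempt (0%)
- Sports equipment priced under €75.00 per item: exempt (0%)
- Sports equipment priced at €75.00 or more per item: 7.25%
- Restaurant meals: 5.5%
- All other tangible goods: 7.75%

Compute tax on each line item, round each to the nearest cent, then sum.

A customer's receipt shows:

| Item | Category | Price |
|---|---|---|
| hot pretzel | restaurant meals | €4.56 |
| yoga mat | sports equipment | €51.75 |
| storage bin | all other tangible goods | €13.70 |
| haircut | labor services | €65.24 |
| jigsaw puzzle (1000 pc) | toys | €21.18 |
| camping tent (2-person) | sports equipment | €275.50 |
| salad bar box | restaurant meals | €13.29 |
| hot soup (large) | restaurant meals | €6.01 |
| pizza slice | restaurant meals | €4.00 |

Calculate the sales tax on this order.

Hot pretzel €4.56: restaurant meals → 5.5% → €0.25
Yoga mat €51.75: sports equipment, under €75.00 → 0% → €0.00
Storage bin €13.70: all other tangible goods → 7.75% → €1.06
Haircut €65.24: labor services → 0% → €0.00
Jigsaw puzzle (1000 pc) €21.18: toys → 8.25% → €1.75
Camping tent (2-person) €275.50: sports equipment, €75.00 or more → 7.25% → €19.97
Salad bar box €13.29: restaurant meals → 5.5% → €0.73
Hot soup (large) €6.01: restaurant meals → 5.5% → €0.33
Pizza slice €4.00: restaurant meals → 5.5% → €0.22
Total tax = €0.25 + €1.06 + €1.75 + €19.97 + €0.73 + €0.33 + €0.22 = €24.31

€24.31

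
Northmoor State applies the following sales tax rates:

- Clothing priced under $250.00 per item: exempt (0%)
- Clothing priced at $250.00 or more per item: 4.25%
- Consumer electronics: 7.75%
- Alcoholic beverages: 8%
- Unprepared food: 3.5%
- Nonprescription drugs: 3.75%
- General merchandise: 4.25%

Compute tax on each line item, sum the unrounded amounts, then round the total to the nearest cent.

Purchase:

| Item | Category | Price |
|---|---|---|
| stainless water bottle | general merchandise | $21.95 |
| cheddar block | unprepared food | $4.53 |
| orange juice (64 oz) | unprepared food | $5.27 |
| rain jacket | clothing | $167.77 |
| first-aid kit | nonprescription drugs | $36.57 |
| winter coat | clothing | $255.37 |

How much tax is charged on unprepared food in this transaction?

$0.34

Cheddar block $4.53: unprepared food → 3.5% → $0.15855
Orange juice (64 oz) $5.27: unprepared food → 3.5% → $0.18445
Tax on unprepared food: unrounded sum = $0.343 → $0.34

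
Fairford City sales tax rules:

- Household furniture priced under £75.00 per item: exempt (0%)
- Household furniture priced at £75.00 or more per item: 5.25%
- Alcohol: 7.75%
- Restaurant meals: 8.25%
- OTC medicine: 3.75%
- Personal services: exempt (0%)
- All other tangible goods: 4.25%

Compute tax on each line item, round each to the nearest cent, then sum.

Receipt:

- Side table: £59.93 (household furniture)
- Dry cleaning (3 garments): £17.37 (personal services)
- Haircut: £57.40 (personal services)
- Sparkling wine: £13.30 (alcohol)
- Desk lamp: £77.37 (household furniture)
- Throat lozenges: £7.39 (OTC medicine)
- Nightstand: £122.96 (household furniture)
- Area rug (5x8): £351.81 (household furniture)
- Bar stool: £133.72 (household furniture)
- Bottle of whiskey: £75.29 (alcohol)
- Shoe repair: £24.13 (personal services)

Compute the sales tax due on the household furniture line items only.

Side table £59.93: household furniture, under £75.00 → 0% → £0.00
Desk lamp £77.37: household furniture, £75.00 or more → 5.25% → £4.06
Nightstand £122.96: household furniture, £75.00 or more → 5.25% → £6.46
Area rug (5x8) £351.81: household furniture, £75.00 or more → 5.25% → £18.47
Bar stool £133.72: household furniture, £75.00 or more → 5.25% → £7.02
Tax on household furniture = £0.00 + £4.06 + £6.46 + £18.47 + £7.02 = £36.01

£36.01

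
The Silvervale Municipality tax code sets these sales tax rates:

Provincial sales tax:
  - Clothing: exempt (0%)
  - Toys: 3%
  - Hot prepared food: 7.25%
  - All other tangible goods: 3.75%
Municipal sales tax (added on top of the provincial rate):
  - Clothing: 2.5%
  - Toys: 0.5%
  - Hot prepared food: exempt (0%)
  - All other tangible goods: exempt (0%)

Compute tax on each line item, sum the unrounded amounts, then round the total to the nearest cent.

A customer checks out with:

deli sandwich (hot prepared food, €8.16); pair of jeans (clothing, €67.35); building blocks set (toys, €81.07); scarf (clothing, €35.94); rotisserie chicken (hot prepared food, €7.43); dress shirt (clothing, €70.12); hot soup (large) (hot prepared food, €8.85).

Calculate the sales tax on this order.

€8.94

Deli sandwich €8.16: hot prepared food → 7.25% + 0% municipal = 7.25% → €0.5916
Pair of jeans €67.35: clothing → 0% + 2.5% municipal = 2.5% → €1.68375
Building blocks set €81.07: toys → 3% + 0.5% municipal = 3.5% → €2.83745
Scarf €35.94: clothing → 0% + 2.5% municipal = 2.5% → €0.8985
Rotisserie chicken €7.43: hot prepared food → 7.25% + 0% municipal = 7.25% → €0.538675
Dress shirt €70.12: clothing → 0% + 2.5% municipal = 2.5% → €1.753
Hot soup (large) €8.85: hot prepared food → 7.25% + 0% municipal = 7.25% → €0.641625
Unrounded tax sum = €8.9446 → €8.94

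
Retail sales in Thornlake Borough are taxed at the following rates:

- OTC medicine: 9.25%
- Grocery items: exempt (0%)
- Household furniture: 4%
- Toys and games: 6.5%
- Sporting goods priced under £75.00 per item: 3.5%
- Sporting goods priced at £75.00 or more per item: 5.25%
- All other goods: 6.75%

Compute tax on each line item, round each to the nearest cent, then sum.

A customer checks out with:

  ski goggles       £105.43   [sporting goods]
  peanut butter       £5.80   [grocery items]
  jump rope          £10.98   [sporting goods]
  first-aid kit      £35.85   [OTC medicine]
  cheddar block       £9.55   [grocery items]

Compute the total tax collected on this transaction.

£9.24

Ski goggles £105.43: sporting goods, £75.00 or more → 5.25% → £5.54
Peanut butter £5.80: grocery items → 0% → £0.00
Jump rope £10.98: sporting goods, under £75.00 → 3.5% → £0.38
First-aid kit £35.85: OTC medicine → 9.25% → £3.32
Cheddar block £9.55: grocery items → 0% → £0.00
Total tax = £5.54 + £0.38 + £3.32 = £9.24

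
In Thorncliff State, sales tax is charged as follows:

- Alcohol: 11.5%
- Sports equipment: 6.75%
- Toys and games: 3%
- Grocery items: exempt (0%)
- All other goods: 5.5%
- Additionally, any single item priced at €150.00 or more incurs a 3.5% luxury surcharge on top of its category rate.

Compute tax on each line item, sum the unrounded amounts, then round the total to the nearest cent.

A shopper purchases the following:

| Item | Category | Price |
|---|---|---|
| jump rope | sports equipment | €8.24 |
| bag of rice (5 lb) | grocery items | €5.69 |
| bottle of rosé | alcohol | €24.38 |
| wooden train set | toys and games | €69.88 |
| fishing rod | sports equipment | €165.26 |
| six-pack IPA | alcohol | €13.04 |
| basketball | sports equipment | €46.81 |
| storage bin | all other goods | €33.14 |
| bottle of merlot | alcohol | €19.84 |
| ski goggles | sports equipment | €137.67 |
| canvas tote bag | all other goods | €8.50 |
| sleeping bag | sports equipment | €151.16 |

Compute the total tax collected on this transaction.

Jump rope €8.24: sports equipment → 6.75% → €0.5562
Bag of rice (5 lb) €5.69: grocery items → 0% → €0.00
Bottle of rosé €24.38: alcohol → 11.5% → €2.8037
Wooden train set €69.88: toys and games → 3% → €2.0964
Fishing rod €165.26: sports equipment → 6.75% + 3.5% surcharge = 10.25% → €16.93915
Six-pack IPA €13.04: alcohol → 11.5% → €1.4996
Basketball €46.81: sports equipment → 6.75% → €3.159675
Storage bin €33.14: all other goods → 5.5% → €1.8227
Bottle of merlot €19.84: alcohol → 11.5% → €2.2816
Ski goggles €137.67: sports equipment → 6.75% → €9.292725
Canvas tote bag €8.50: all other goods → 5.5% → €0.4675
Sleeping bag €151.16: sports equipment → 6.75% + 3.5% surcharge = 10.25% → €15.4939
Unrounded tax sum = €56.41315 → €56.41

€56.41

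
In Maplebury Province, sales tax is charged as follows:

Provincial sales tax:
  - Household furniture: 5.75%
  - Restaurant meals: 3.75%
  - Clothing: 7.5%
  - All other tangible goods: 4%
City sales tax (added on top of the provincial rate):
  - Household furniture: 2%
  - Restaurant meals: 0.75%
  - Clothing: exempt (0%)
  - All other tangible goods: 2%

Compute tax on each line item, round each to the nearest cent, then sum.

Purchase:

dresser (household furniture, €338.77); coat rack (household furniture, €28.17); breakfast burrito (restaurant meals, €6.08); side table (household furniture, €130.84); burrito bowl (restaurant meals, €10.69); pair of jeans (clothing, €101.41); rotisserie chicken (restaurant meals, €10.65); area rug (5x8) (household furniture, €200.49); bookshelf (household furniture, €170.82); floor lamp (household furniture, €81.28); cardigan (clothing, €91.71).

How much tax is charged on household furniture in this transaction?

€73.65

Dresser €338.77: household furniture → 5.75% + 2% city = 7.75% → €26.25
Coat rack €28.17: household furniture → 5.75% + 2% city = 7.75% → €2.18
Side table €130.84: household furniture → 5.75% + 2% city = 7.75% → €10.14
Area rug (5x8) €200.49: household furniture → 5.75% + 2% city = 7.75% → €15.54
Bookshelf €170.82: household furniture → 5.75% + 2% city = 7.75% → €13.24
Floor lamp €81.28: household furniture → 5.75% + 2% city = 7.75% → €6.30
Tax on household furniture = €26.25 + €2.18 + €10.14 + €15.54 + €13.24 + €6.30 = €73.65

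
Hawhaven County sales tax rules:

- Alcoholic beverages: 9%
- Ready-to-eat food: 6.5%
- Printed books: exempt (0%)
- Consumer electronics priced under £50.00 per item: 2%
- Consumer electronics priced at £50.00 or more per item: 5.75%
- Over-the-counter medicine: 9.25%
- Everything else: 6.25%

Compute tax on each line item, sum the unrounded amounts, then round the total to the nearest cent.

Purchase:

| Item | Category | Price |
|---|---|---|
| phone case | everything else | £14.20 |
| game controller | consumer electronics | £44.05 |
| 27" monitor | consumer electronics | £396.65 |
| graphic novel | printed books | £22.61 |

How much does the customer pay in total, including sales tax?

Phone case £14.20: everything else → 6.25% → £0.8875
Game controller £44.05: consumer electronics, under £50.00 → 2% → £0.881
27" monitor £396.65: consumer electronics, £50.00 or more → 5.75% → £22.807375
Graphic novel £22.61: printed books → 0% → £0.00
Subtotal = £477.51; unrounded tax = £24.575875 → £24.58; total due = £502.09

£502.09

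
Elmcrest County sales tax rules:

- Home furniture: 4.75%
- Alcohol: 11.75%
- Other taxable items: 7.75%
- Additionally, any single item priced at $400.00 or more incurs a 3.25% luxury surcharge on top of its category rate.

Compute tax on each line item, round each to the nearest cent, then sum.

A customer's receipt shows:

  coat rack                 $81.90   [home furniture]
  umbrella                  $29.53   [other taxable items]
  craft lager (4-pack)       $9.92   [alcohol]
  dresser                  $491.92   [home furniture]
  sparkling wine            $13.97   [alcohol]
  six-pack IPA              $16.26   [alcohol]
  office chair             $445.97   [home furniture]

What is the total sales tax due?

Coat rack $81.90: home furniture → 4.75% → $3.89
Umbrella $29.53: other taxable items → 7.75% → $2.29
Craft lager (4-pack) $9.92: alcohol → 11.75% → $1.17
Dresser $491.92: home furniture → 4.75% + 3.25% surcharge = 8% → $39.35
Sparkling wine $13.97: alcohol → 11.75% → $1.64
Six-pack IPA $16.26: alcohol → 11.75% → $1.91
Office chair $445.97: home furniture → 4.75% + 3.25% surcharge = 8% → $35.68
Total tax = $3.89 + $2.29 + $1.17 + $39.35 + $1.64 + $1.91 + $35.68 = $85.93

$85.93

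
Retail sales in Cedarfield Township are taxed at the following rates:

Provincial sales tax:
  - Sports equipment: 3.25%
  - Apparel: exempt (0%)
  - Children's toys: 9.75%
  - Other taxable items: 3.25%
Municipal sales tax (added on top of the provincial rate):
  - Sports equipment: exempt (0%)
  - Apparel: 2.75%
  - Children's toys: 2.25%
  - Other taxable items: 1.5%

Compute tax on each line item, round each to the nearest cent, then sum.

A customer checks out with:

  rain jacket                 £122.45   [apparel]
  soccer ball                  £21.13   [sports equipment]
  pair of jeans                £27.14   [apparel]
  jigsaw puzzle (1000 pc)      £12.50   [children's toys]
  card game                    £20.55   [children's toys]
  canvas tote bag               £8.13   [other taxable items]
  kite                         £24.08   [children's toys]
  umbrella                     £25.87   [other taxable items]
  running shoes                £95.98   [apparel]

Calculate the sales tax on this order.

Rain jacket £122.45: apparel → 0% + 2.75% municipal = 2.75% → £3.37
Soccer ball £21.13: sports equipment → 3.25% + 0% municipal = 3.25% → £0.69
Pair of jeans £27.14: apparel → 0% + 2.75% municipal = 2.75% → £0.75
Jigsaw puzzle (1000 pc) £12.50: children's toys → 9.75% + 2.25% municipal = 12% → £1.50
Card game £20.55: children's toys → 9.75% + 2.25% municipal = 12% → £2.47
Canvas tote bag £8.13: other taxable items → 3.25% + 1.5% municipal = 4.75% → £0.39
Kite £24.08: children's toys → 9.75% + 2.25% municipal = 12% → £2.89
Umbrella £25.87: other taxable items → 3.25% + 1.5% municipal = 4.75% → £1.23
Running shoes £95.98: apparel → 0% + 2.75% municipal = 2.75% → £2.64
Total tax = £3.37 + £0.69 + £0.75 + £1.50 + £2.47 + £0.39 + £2.89 + £1.23 + £2.64 = £15.93

£15.93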